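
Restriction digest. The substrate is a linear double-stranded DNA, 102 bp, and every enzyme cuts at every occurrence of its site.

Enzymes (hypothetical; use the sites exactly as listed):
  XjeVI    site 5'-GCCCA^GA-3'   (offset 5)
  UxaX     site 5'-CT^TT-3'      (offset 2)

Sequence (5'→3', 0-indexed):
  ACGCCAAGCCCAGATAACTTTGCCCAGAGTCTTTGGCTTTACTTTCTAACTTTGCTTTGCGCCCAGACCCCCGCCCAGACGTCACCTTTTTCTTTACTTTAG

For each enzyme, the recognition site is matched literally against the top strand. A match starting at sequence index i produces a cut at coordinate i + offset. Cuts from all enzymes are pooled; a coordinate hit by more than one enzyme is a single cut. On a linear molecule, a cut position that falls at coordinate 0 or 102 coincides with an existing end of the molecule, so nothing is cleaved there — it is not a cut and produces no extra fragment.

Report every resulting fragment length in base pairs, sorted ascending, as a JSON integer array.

Per-enzyme occurrences:
  XjeVI (GCCCAGA, off=5): starts [7, 21, 60, 72] → cuts [12, 26, 65, 77]
  UxaX (CTTT, off=2): starts [17, 30, 36, 41, 49, 54, 85, 91, 96] → cuts [19, 32, 38, 43, 51, 56, 87, 93, 98]

All cut coordinates (distinct, sorted): [12, 19, 26, 32, 38, 43, 51, 56, 65, 77, 87, 93, 98]

Fragment lengths:
  [0,12): 12 bp
  [12,19): 7 bp
  [19,26): 7 bp
  [26,32): 6 bp
  [32,38): 6 bp
  [38,43): 5 bp
  [43,51): 8 bp
  [51,56): 5 bp
  [56,65): 9 bp
  [65,77): 12 bp
  [77,87): 10 bp
  [87,93): 6 bp
  [93,98): 5 bp
  [98,102): 4 bp

[4,5,5,5,6,6,6,7,7,8,9,10,12,12]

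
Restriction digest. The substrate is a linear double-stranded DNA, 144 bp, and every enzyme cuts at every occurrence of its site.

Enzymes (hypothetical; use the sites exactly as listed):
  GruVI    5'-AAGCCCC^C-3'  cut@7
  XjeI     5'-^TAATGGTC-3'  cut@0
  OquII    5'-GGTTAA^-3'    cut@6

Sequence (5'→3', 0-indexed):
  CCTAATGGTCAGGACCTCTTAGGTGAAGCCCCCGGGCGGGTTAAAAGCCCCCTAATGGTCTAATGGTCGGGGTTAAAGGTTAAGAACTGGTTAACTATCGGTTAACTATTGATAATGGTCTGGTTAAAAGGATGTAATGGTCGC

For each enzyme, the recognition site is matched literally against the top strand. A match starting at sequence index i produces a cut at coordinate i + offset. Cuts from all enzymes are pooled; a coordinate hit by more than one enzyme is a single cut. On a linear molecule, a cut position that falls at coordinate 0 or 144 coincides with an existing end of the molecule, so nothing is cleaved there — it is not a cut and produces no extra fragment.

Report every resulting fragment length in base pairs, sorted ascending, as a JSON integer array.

[1,2,7,7,7,7,8,10,11,11,12,15,16,30]

Per-enzyme occurrences:
  GruVI AAGCCCCC/7: at [25, 44] ⇒ [32, 51]
  XjeI TAATGGTC/0: at [2, 52, 60, 112, 134] ⇒ [2, 52, 60, 112, 134]
  OquII GGTTAA/6: at [38, 70, 77, 88, 99, 121] ⇒ [44, 76, 83, 94, 105, 127]

Pooled cuts: [2, 32, 44, 51, 52, 60, 76, 83, 94, 105, 112, 127, 134]

Fragment lengths:
  [0,2): 2 bp
  [2,32): 30 bp
  [32,44): 12 bp
  [44,51): 7 bp
  [51,52): 1 bp
  [52,60): 8 bp
  [60,76): 16 bp
  [76,83): 7 bp
  [83,94): 11 bp
  [94,105): 11 bp
  [105,112): 7 bp
  [112,127): 15 bp
  [127,134): 7 bp
  [134,144): 10 bp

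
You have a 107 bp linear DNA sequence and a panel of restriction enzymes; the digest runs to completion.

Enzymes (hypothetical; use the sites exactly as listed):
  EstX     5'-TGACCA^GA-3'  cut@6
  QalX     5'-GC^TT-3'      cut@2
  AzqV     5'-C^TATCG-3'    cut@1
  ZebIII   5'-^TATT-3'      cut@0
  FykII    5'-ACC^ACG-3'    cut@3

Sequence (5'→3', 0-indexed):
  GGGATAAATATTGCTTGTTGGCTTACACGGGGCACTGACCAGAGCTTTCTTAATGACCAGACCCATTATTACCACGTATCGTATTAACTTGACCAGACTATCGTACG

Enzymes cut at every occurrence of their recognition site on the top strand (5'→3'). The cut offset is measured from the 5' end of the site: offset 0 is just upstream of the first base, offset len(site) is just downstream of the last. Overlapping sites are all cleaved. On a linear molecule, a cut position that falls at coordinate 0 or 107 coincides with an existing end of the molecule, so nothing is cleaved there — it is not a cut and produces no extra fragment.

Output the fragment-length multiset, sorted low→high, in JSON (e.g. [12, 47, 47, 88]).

[3,4,6,7,7,8,8,8,9,14,14,19]

Scan for sites:
  EstX TGACCAGA/6: at [35, 53, 89] ⇒ [41, 59, 95]
  QalX GCTT/2: at [12, 20, 43] ⇒ [14, 22, 45]
  AzqV CTATCG/1: at [97] ⇒ [98]
  ZebIII TATT/0: at [8, 66, 81] ⇒ [8, 66, 81]
  FykII ACCACG/3: at [70] ⇒ [73]

All cut coordinates (distinct, sorted): [8, 14, 22, 41, 45, 59, 66, 73, 81, 95, 98]

Fragment lengths:
  [0,8): 8 bp
  [8,14): 6 bp
  [14,22): 8 bp
  [22,41): 19 bp
  [41,45): 4 bp
  [45,59): 14 bp
  [59,66): 7 bp
  [66,73): 7 bp
  [73,81): 8 bp
  [81,95): 14 bp
  [95,98): 3 bp
  [98,107): 9 bp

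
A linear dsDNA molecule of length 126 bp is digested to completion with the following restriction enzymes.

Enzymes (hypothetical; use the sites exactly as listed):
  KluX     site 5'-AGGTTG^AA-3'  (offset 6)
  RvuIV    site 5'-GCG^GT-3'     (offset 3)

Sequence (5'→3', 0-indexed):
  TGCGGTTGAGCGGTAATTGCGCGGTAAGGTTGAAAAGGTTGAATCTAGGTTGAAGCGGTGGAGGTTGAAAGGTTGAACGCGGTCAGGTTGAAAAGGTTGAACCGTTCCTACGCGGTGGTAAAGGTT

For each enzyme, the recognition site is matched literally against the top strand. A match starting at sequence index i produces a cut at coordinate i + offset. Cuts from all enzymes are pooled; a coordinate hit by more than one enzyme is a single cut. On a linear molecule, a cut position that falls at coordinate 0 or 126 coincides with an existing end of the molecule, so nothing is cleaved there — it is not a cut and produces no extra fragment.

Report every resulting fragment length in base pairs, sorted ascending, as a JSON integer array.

[4,5,6,8,8,9,9,9,9,10,11,11,12,15]

Per-enzyme occurrences:
  KluX AGGTTGAA/6: at [26, 35, 46, 61, 69, 84, 93] ⇒ [32, 41, 52, 67, 75, 90, 99]
  RvuIV GCGGT/3: at [1, 9, 20, 54, 78, 111] ⇒ [4, 12, 23, 57, 81, 114]

Pooled cuts: [4, 12, 23, 32, 41, 52, 57, 67, 75, 81, 90, 99, 114]

Fragment lengths:
  [0,4): 4 bp
  [4,12): 8 bp
  [12,23): 11 bp
  [23,32): 9 bp
  [32,41): 9 bp
  [41,52): 11 bp
  [52,57): 5 bp
  [57,67): 10 bp
  [67,75): 8 bp
  [75,81): 6 bp
  [81,90): 9 bp
  [90,99): 9 bp
  [99,114): 15 bp
  [114,126): 12 bp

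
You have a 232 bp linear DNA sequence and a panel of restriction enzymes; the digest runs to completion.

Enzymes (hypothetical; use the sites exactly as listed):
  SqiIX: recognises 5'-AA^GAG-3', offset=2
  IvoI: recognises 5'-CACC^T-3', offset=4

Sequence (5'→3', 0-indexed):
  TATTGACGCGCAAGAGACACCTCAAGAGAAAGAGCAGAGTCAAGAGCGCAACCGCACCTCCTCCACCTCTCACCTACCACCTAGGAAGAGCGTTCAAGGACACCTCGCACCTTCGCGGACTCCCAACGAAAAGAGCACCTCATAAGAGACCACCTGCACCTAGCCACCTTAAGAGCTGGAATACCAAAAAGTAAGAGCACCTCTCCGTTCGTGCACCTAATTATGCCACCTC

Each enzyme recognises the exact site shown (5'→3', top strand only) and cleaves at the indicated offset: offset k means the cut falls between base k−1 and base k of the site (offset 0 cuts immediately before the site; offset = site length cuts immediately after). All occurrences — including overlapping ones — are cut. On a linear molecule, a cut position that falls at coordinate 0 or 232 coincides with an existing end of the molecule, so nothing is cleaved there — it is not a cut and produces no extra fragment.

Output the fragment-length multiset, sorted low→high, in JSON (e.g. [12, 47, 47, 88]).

[2,4,4,6,6,6,6,7,7,7,7,7,8,8,9,9,12,13,13,15,16,17,21,22]

Scan for sites:
  SqiIX AAGAG/2: at [11, 23, 29, 41, 85, 130, 143, 170, 192] ⇒ [13, 25, 31, 43, 87, 132, 145, 172, 194]
  IvoI CACCT/4: at [17, 54, 63, 70, 77, 100, 107, 135, 150, 156, 164, 197, 213, 226] ⇒ [21, 58, 67, 74, 81, 104, 111, 139, 154, 160, 168, 201, 217, 230]

Pooled cuts: [13, 21, 25, 31, 43, 58, 67, 74, 81, 87, 104, 111, 132, 139, 145, 154, 160, 168, 172, 194, 201, 217, 230]

Fragments:
  [0,13): 13 bp
  [13,21): 8 bp
  [21,25): 4 bp
  [25,31): 6 bp
  [31,43): 12 bp
  [43,58): 15 bp
  [58,67): 9 bp
  [67,74): 7 bp
  [74,81): 7 bp
  [81,87): 6 bp
  [87,104): 17 bp
  [104,111): 7 bp
  [111,132): 21 bp
  [132,139): 7 bp
  [139,145): 6 bp
  [145,154): 9 bp
  [154,160): 6 bp
  [160,168): 8 bp
  [168,172): 4 bp
  [172,194): 22 bp
  [194,201): 7 bp
  [201,217): 16 bp
  [217,230): 13 bp
  [230,232): 2 bp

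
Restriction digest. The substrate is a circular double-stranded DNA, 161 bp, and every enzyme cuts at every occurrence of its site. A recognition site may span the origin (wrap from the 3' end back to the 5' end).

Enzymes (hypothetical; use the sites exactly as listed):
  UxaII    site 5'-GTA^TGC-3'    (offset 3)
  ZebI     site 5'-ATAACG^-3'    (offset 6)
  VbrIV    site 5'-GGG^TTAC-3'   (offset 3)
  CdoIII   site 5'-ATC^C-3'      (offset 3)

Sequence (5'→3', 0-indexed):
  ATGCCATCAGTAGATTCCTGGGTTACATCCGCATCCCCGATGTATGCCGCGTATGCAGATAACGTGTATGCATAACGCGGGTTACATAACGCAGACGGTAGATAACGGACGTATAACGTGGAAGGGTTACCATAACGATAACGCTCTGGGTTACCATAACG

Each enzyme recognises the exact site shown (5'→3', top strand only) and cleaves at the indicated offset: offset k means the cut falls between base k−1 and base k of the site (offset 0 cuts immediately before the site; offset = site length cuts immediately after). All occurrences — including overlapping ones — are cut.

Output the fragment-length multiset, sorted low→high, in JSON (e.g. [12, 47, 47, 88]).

[4,4,6,6,7,7,8,9,9,9,10,11,11,11,11,16,22]

Scan for sites:
  UxaII GTATGC/3: at [41, 50, 65] ⇒ [44, 53, 68]
  ZebI ATAACG/6: at [58, 71, 85, 101, 112, 131, 137, 155] ⇒ [0, 64, 77, 91, 107, 118, 137, 143]
  VbrIV GGGTTAC/3: at [19, 78, 123, 147] ⇒ [22, 81, 126, 150]
  CdoIII ATCC/3: at [26, 32] ⇒ [29, 35]

All cut coordinates (distinct, sorted): [0, 22, 29, 35, 44, 53, 64, 68, 77, 81, 91, 107, 118, 126, 137, 143, 150]

Fragments:
  0→22: 22 bp
  22→29: 7 bp
  29→35: 6 bp
  35→44: 9 bp
  44→53: 9 bp
  53→64: 11 bp
  64→68: 4 bp
  68→77: 9 bp
  77→81: 4 bp
  81→91: 10 bp
  91→107: 16 bp
  107→118: 11 bp
  118→126: 8 bp
  126→137: 11 bp
  137→143: 6 bp
  143→150: 7 bp
  150→0 (wrap): 161-150+0 = 11 bp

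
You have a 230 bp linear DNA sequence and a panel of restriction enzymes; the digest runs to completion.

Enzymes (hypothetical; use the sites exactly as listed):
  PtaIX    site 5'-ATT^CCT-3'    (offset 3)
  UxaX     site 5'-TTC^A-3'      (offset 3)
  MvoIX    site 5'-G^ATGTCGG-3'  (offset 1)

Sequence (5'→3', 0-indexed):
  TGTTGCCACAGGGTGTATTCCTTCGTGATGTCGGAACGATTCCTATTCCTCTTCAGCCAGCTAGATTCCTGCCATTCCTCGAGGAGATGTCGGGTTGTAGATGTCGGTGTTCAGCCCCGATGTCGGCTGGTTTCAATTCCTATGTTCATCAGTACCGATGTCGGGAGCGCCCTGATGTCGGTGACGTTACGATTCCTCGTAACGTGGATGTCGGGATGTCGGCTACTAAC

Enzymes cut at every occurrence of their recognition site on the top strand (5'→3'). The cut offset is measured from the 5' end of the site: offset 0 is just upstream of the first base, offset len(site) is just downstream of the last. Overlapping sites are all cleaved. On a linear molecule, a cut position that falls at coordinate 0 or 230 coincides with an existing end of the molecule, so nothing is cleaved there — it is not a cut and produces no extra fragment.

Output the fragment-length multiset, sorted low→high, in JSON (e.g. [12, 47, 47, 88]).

Per-enzyme occurrences:
  PtaIX ATTCCT/3: at [16, 38, 44, 64, 73, 135, 191] ⇒ [19, 41, 47, 67, 76, 138, 194]
  UxaX TTCA/3: at [51, 109, 131, 144] ⇒ [54, 112, 134, 147]
  MvoIX GATGTCGG/1: at [26, 85, 99, 118, 156, 173, 206, 214] ⇒ [27, 86, 100, 119, 157, 174, 207, 215]

Pooled cuts: [19, 27, 41, 47, 54, 67, 76, 86, 100, 112, 119, 134, 138, 147, 157, 174, 194, 207, 215]

Fragment lengths:
  [0,19): 19 bp
  [19,27): 8 bp
  [27,41): 14 bp
  [41,47): 6 bp
  [47,54): 7 bp
  [54,67): 13 bp
  [67,76): 9 bp
  [76,86): 10 bp
  [86,100): 14 bp
  [100,112): 12 bp
  [112,119): 7 bp
  [119,134): 15 bp
  [134,138): 4 bp
  [138,147): 9 bp
  [147,157): 10 bp
  [157,174): 17 bp
  [174,194): 20 bp
  [194,207): 13 bp
  [207,215): 8 bp
  [215,230): 15 bp

[4,6,7,7,8,8,9,9,10,10,12,13,13,14,14,15,15,17,19,20]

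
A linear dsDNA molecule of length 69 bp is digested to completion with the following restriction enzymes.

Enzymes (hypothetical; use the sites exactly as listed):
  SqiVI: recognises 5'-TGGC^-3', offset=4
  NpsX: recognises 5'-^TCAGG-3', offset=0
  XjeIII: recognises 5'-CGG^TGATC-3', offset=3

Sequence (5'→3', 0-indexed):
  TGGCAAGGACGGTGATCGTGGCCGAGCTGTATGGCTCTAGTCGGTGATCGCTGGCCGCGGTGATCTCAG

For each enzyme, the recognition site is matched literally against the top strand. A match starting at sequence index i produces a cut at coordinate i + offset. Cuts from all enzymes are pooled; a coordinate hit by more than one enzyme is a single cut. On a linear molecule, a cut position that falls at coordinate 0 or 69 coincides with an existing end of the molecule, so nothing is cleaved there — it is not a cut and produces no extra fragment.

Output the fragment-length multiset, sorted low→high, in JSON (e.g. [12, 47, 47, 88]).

[4,5,8,9,9,10,11,13]

Site scan:
  SqiVI TGGC/4: at [0, 18, 31, 51] ⇒ [4, 22, 35, 55]
  NpsX (TCAGG, off=0): no sites
  XjeIII CGGTGATC/3: at [9, 41, 57] ⇒ [12, 44, 60]

Pooled cuts: [4, 12, 22, 35, 44, 55, 60]

Fragments:
  [0,4): 4 bp
  [4,12): 8 bp
  [12,22): 10 bp
  [22,35): 13 bp
  [35,44): 9 bp
  [44,55): 11 bp
  [55,60): 5 bp
  [60,69): 9 bp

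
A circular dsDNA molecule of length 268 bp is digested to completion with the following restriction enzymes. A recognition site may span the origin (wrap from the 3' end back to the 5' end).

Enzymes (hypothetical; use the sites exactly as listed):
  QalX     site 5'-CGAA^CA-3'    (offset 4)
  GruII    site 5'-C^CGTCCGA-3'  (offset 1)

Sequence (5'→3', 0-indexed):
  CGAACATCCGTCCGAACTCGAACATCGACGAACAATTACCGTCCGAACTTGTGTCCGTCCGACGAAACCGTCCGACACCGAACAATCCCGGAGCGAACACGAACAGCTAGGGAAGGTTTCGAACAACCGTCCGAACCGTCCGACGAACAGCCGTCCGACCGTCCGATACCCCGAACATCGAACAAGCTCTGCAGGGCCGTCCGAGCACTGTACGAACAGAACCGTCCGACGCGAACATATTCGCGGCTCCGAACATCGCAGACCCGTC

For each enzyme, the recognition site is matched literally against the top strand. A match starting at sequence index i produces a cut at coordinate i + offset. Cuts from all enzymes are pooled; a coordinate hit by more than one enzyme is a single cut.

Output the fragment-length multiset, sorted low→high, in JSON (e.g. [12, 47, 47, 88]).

Site scan:
  QalX (CGAACA, off=4): starts [0, 18, 28, 78, 93, 99, 119, 143, 171, 178, 212, 231, 249] → cuts [4, 22, 32, 82, 97, 103, 123, 147, 175, 182, 216, 235, 253]
  GruII (CCGTCCGA, off=1): starts [7, 38, 54, 67, 126, 135, 150, 158, 196, 221, 263] → cuts [8, 39, 55, 68, 127, 136, 151, 159, 197, 222, 264]

All cut coordinates (distinct, sorted): [4, 8, 22, 32, 39, 55, 68, 82, 97, 103, 123, 127, 136, 147, 151, 159, 175, 182, 197, 216, 222, 235, 253, 264]

Fragment lengths:
  4→8: 4 bp
  8→22: 14 bp
  22→32: 10 bp
  32→39: 7 bp
  39→55: 16 bp
  55→68: 13 bp
  68→82: 14 bp
  82→97: 15 bp
  97→103: 6 bp
  103→123: 20 bp
  123→127: 4 bp
  127→136: 9 bp
  136→147: 11 bp
  147→151: 4 bp
  151→159: 8 bp
  159→175: 16 bp
  175→182: 7 bp
  182→197: 15 bp
  197→216: 19 bp
  216→222: 6 bp
  222→235: 13 bp
  235→253: 18 bp
  253→264: 11 bp
  264→4 (wrap): 268-264+4 = 8 bp

[4,4,4,6,6,7,7,8,8,9,10,11,11,13,13,14,14,15,15,16,16,18,19,20]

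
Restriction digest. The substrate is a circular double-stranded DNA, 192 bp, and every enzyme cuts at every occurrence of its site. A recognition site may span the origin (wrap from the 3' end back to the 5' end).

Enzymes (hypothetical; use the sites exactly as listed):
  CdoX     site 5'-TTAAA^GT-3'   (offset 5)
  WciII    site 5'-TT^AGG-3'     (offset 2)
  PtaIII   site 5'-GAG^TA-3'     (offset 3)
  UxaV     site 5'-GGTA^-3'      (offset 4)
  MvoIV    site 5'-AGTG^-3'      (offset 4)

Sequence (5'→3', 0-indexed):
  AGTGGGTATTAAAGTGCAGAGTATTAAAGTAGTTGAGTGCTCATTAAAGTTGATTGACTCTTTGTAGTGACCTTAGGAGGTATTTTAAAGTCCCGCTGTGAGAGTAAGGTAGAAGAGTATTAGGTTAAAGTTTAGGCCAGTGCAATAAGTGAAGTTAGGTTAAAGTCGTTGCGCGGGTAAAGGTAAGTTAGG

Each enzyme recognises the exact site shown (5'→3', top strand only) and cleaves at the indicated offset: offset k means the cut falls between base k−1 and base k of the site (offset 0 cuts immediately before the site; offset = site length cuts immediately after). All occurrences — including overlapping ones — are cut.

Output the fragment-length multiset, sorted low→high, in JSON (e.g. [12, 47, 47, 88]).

Site scan:
  CdoX TTAAAGT/5: at [8, 23, 43, 84, 124, 159] ⇒ [13, 28, 48, 89, 129, 164]
  WciII TTAGG/2: at [72, 119, 131, 154, 187] ⇒ [74, 121, 133, 156, 189]
  PtaIII GAGTA/3: at [18, 101, 114] ⇒ [21, 104, 117]
  UxaV GGTA/4: at [4, 78, 107, 175, 181] ⇒ [8, 82, 111, 179, 185]
  MvoIV AGTG/4: at [0, 12, 35, 65, 138, 147] ⇒ [4, 16, 39, 69, 142, 151]

Pooled cuts: [4, 8, 13, 16, 21, 28, 39, 48, 69, 74, 82, 89, 104, 111, 117, 121, 129, 133, 142, 151, 156, 164, 179, 185, 189]

Fragments:
  4→8: 4 bp
  8→13: 5 bp
  13→16: 3 bp
  16→21: 5 bp
  21→28: 7 bp
  28→39: 11 bp
  39→48: 9 bp
  48→69: 21 bp
  69→74: 5 bp
  74→82: 8 bp
  82→89: 7 bp
  89→104: 15 bp
  104→111: 7 bp
  111→117: 6 bp
  117→121: 4 bp
  121→129: 8 bp
  129→133: 4 bp
  133→142: 9 bp
  142→151: 9 bp
  151→156: 5 bp
  156→164: 8 bp
  164→179: 15 bp
  179→185: 6 bp
  185→189: 4 bp
  189→4 (wrap): 192-189+4 = 7 bp

[3,4,4,4,4,5,5,5,5,6,6,7,7,7,7,8,8,8,9,9,9,11,15,15,21]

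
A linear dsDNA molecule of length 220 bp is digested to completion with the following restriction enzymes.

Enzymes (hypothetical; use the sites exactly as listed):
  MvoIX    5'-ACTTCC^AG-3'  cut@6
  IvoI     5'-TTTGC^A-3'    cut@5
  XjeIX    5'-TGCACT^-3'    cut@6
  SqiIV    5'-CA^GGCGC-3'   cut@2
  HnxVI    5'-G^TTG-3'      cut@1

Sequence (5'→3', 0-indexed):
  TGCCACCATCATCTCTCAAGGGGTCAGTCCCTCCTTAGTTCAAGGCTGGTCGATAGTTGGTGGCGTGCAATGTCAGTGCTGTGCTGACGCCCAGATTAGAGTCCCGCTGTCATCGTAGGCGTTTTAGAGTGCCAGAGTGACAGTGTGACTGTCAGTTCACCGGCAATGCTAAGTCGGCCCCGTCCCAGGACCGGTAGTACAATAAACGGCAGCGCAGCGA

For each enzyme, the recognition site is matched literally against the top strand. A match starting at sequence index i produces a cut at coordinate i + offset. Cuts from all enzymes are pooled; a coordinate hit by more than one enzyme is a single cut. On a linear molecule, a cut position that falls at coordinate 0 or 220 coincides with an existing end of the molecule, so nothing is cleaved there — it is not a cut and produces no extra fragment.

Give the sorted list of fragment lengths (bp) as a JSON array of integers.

[56,164]

Site scan:
  MvoIX (ACTTCCAG, off=6): no sites
  IvoI (TTTGCA, off=5): no sites
  XjeIX (TGCACT, off=6): no sites
  SqiIV (CAGGCGC, off=2): no sites
  HnxVI (GTTG, off=1): starts [55] → cuts [56]

Pooled cuts: [56]

Fragments:
  [0,56): 56 bp
  [56,220): 164 bp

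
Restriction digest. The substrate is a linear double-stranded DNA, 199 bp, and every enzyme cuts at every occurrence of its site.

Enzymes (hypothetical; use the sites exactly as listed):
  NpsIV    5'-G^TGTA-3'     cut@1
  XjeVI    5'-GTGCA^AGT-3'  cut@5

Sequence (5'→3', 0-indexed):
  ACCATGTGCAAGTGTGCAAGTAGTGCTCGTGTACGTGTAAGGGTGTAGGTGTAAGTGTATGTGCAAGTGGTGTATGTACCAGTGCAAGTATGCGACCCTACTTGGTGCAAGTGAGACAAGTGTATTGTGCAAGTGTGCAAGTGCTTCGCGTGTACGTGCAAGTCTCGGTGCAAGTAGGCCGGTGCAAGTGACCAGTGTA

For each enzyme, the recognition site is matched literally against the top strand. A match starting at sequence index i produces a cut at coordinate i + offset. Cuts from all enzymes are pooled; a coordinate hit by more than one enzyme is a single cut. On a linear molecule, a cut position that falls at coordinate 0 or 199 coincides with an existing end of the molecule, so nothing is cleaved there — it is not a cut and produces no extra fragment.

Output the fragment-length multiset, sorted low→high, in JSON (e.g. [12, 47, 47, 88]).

Per-enzyme occurrences:
  NpsIV GTGTA/1: at [28, 34, 42, 48, 54, 69, 119, 149, 194] ⇒ [29, 35, 43, 49, 55, 70, 120, 150, 195]
  XjeVI GTGCAAGT/5: at [5, 13, 60, 81, 104, 126, 134, 155, 167, 181] ⇒ [10, 18, 65, 86, 109, 131, 139, 160, 172, 186]

All cut coordinates (distinct, sorted): [10, 18, 29, 35, 43, 49, 55, 65, 70, 86, 109, 120, 131, 139, 150, 160, 172, 186, 195]

Fragment lengths:
  [0,10): 10 bp
  [10,18): 8 bp
  [18,29): 11 bp
  [29,35): 6 bp
  [35,43): 8 bp
  [43,49): 6 bp
  [49,55): 6 bp
  [55,65): 10 bp
  [65,70): 5 bp
  [70,86): 16 bp
  [86,109): 23 bp
  [109,120): 11 bp
  [120,131): 11 bp
  [131,139): 8 bp
  [139,150): 11 bp
  [150,160): 10 bp
  [160,172): 12 bp
  [172,186): 14 bp
  [186,195): 9 bp
  [195,199): 4 bp

[4,5,6,6,6,8,8,8,9,10,10,10,11,11,11,11,12,14,16,23]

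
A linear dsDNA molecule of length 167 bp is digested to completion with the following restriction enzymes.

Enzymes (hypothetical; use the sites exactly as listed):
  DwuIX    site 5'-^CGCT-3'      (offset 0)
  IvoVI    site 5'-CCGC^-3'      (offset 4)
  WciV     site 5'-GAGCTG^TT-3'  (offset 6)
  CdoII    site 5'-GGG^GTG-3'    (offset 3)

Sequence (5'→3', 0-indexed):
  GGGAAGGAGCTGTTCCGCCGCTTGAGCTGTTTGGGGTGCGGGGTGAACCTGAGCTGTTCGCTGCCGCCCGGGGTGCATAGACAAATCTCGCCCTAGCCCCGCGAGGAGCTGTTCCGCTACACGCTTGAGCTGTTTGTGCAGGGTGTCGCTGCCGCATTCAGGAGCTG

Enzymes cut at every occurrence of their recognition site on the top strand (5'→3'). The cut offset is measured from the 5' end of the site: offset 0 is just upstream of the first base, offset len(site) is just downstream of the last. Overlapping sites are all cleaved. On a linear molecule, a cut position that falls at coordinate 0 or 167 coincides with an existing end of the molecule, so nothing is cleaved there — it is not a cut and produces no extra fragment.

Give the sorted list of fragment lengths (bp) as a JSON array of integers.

Scan for sites:
  DwuIX (CGCT, off=0): starts [18, 58, 114, 121, 146] → cuts [18, 58, 114, 121, 146]
  IvoVI (CCGC, off=4): starts [14, 17, 63, 98, 113, 151] → cuts [18, 21, 67, 102, 117, 155]
  WciV (GAGCTGTT, off=6): starts [6, 23, 50, 105, 126] → cuts [12, 29, 56, 111, 132]
  CdoII (GGGGTG, off=3): starts [32, 39, 69] → cuts [35, 42, 72]

All cut coordinates (distinct, sorted): [12, 18, 21, 29, 35, 42, 56, 58, 67, 72, 102, 111, 114, 117, 121, 132, 146, 155]

Fragment lengths:
  [0,12): 12 bp
  [12,18): 6 bp
  [18,21): 3 bp
  [21,29): 8 bp
  [29,35): 6 bp
  [35,42): 7 bp
  [42,56): 14 bp
  [56,58): 2 bp
  [58,67): 9 bp
  [67,72): 5 bp
  [72,102): 30 bp
  [102,111): 9 bp
  [111,114): 3 bp
  [114,117): 3 bp
  [117,121): 4 bp
  [121,132): 11 bp
  [132,146): 14 bp
  [146,155): 9 bp
  [155,167): 12 bp

[2,3,3,3,4,5,6,6,7,8,9,9,9,11,12,12,14,14,30]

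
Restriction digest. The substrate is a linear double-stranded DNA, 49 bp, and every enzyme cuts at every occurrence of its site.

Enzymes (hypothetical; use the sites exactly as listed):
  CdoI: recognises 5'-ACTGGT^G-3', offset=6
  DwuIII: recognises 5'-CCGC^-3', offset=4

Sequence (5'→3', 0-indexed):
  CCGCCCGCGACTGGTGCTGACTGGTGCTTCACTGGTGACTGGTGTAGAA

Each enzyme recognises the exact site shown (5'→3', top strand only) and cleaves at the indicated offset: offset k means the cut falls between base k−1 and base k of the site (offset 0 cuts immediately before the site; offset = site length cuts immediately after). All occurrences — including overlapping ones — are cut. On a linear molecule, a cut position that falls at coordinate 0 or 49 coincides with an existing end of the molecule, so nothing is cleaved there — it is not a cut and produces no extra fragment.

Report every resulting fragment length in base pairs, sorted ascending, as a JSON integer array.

[4,4,6,7,7,10,11]

Scan for sites:
  CdoI ACTGGTG/6: at [9, 19, 30, 37] ⇒ [15, 25, 36, 43]
  DwuIII CCGC/4: at [0, 4] ⇒ [4, 8]

All cut coordinates (distinct, sorted): [4, 8, 15, 25, 36, 43]

Fragments:
  [0,4): 4 bp
  [4,8): 4 bp
  [8,15): 7 bp
  [15,25): 10 bp
  [25,36): 11 bp
  [36,43): 7 bp
  [43,49): 6 bp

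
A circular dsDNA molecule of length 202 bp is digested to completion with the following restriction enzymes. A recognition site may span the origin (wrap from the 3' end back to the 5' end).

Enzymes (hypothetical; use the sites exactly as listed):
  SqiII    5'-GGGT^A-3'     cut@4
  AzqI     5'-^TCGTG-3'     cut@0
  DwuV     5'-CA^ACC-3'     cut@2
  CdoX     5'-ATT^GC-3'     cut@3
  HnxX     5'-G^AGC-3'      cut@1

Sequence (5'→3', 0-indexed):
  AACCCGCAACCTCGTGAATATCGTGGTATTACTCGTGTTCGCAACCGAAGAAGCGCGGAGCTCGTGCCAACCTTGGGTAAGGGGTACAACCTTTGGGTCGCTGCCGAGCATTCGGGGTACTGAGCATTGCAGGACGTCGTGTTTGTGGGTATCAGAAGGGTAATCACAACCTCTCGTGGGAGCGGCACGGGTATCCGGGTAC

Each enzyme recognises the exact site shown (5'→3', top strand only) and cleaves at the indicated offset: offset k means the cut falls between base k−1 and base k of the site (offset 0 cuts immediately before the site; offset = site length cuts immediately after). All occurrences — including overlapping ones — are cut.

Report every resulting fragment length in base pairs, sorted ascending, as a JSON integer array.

Scan for sites:
  SqiII (GGGTA, off=4): starts [74, 81, 114, 146, 157, 188, 196] → cuts [78, 85, 118, 150, 161, 192, 200]
  AzqI (TCGTG, off=0): starts [11, 20, 32, 61, 136, 173] → cuts [11, 20, 32, 61, 136, 173]
  DwuV (CAACC, off=2): starts [6, 41, 67, 86, 166, 201] → cuts [1, 8, 43, 69, 88, 168]
  CdoX (ATTGC, off=3): starts [125] → cuts [128]
  HnxX (GAGC, off=1): starts [57, 105, 121, 179] → cuts [58, 106, 122, 180]

All cut coordinates (distinct, sorted): [1, 8, 11, 20, 32, 43, 58, 61, 69, 78, 85, 88, 106, 118, 122, 128, 136, 150, 161, 168, 173, 180, 192, 200]

Fragments:
  1→8: 7 bp
  8→11: 3 bp
  11→20: 9 bp
  20→32: 12 bp
  32→43: 11 bp
  43→58: 15 bp
  58→61: 3 bp
  61→69: 8 bp
  69→78: 9 bp
  78→85: 7 bp
  85→88: 3 bp
  88→106: 18 bp
  106→118: 12 bp
  118→122: 4 bp
  122→128: 6 bp
  128→136: 8 bp
  136→150: 14 bp
  150→161: 11 bp
  161→168: 7 bp
  168→173: 5 bp
  173→180: 7 bp
  180→192: 12 bp
  192→200: 8 bp
  200→1 (wrap): 202-200+1 = 3 bp

[3,3,3,3,4,5,6,7,7,7,7,8,8,8,9,9,11,11,12,12,12,14,15,18]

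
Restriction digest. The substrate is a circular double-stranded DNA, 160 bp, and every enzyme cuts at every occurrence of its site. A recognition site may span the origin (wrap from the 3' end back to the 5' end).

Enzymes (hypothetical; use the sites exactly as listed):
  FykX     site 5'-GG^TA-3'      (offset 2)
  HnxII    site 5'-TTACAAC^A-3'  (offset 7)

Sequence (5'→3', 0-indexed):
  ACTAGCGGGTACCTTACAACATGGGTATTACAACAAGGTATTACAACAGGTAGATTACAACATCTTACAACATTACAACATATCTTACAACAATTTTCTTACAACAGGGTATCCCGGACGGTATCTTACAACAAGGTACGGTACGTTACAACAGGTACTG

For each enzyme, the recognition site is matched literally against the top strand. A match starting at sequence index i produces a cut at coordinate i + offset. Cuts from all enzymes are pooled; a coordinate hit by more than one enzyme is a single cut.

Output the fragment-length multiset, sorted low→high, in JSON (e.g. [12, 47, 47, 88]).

[3,3,4,4,4,5,5,8,9,9,10,11,11,11,11,12,12,14,14]

Scan for sites:
  FykX (GGTA, off=2): starts [7, 23, 36, 48, 107, 119, 134, 139, 153] → cuts [9, 25, 38, 50, 109, 121, 136, 141, 155]
  HnxII (TTACAACA, off=7): starts [13, 27, 40, 54, 64, 72, 84, 98, 125, 145] → cuts [20, 34, 47, 61, 71, 79, 91, 105, 132, 152]

All cut coordinates (distinct, sorted): [9, 20, 25, 34, 38, 47, 50, 61, 71, 79, 91, 105, 109, 121, 132, 136, 141, 152, 155]

Fragments:
  9→20: 11 bp
  20→25: 5 bp
  25→34: 9 bp
  34→38: 4 bp
  38→47: 9 bp
  47→50: 3 bp
  50→61: 11 bp
  61→71: 10 bp
  71→79: 8 bp
  79→91: 12 bp
  91→105: 14 bp
  105→109: 4 bp
  109→121: 12 bp
  121→132: 11 bp
  132→136: 4 bp
  136→141: 5 bp
  141→152: 11 bp
  152→155: 3 bp
  155→9 (wrap): 160-155+9 = 14 bp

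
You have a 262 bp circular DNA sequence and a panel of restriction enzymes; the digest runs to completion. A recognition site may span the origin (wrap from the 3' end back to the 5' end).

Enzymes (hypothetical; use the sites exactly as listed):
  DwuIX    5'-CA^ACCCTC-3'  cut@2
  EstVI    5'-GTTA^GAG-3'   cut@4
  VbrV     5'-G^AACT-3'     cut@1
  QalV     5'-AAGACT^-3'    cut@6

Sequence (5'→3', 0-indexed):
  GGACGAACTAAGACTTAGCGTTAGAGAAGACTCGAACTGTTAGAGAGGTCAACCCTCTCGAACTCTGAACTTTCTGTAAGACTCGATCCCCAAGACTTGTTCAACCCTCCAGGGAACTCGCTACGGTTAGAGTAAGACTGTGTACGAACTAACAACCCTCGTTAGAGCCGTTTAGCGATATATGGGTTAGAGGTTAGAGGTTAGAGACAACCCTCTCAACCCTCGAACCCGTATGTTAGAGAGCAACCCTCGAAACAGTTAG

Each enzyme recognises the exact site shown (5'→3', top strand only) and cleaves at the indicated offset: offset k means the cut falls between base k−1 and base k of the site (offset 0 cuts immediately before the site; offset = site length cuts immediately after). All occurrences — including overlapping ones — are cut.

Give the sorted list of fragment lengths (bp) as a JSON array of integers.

[2,6,6,7,7,7,7,7,8,8,8,9,9,9,9,10,10,10,11,14,15,16,20,22,25]

Site scan:
  DwuIX (CAACCCTC, off=2): starts [49, 101, 152, 207, 216, 243] → cuts [51, 103, 154, 209, 218, 245]
  EstVI (GTTAGAG, off=4): starts [19, 38, 125, 160, 185, 192, 199, 234] → cuts [23, 42, 129, 164, 189, 196, 203, 238]
  VbrV (GAACT, off=1): starts [4, 33, 59, 66, 113, 145] → cuts [5, 34, 60, 67, 114, 146]
  QalV (AAGACT, off=6): starts [9, 26, 77, 91, 133] → cuts [15, 32, 83, 97, 139]

Pooled cuts: [5, 15, 23, 32, 34, 42, 51, 60, 67, 83, 97, 103, 114, 129, 139, 146, 154, 164, 189, 196, 203, 209, 218, 238, 245]

Fragment lengths:
  5→15: 10 bp
  15→23: 8 bp
  23→32: 9 bp
  32→34: 2 bp
  34→42: 8 bp
  42→51: 9 bp
  51→60: 9 bp
  60→67: 7 bp
  67→83: 16 bp
  83→97: 14 bp
  97→103: 6 bp
  103→114: 11 bp
  114→129: 15 bp
  129→139: 10 bp
  139→146: 7 bp
  146→154: 8 bp
  154→164: 10 bp
  164→189: 25 bp
  189→196: 7 bp
  196→203: 7 bp
  203→209: 6 bp
  209→218: 9 bp
  218→238: 20 bp
  238→245: 7 bp
  245→5 (wrap): 262-245+5 = 22 bp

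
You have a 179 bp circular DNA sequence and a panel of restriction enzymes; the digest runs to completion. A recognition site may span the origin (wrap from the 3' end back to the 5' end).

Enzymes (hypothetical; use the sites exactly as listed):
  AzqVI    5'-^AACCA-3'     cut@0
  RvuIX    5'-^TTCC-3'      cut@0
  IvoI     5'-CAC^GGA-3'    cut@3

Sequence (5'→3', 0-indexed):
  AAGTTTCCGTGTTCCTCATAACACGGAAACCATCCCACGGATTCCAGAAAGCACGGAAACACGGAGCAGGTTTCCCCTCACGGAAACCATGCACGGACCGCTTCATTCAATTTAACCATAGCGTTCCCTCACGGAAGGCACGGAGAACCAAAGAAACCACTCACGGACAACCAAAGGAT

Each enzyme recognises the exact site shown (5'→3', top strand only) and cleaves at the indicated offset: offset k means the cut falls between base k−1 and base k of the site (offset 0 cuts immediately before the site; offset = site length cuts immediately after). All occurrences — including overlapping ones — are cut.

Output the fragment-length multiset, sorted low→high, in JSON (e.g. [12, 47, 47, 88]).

[3,3,3,4,4,7,8,9,9,9,9,10,10,10,10,11,13,13,15,19]

Site scan:
  AzqVI (AACCA, off=0): starts [27, 84, 113, 145, 154, 168] → cuts [27, 84, 113, 145, 154, 168]
  RvuIX (TTCC, off=0): starts [4, 11, 41, 71, 123] → cuts [4, 11, 41, 71, 123]
  IvoI (CACGGA, off=3): starts [21, 35, 51, 59, 78, 91, 129, 138, 161] → cuts [24, 38, 54, 62, 81, 94, 132, 141, 164]

Pooled cuts: [4, 11, 24, 27, 38, 41, 54, 62, 71, 81, 84, 94, 113, 123, 132, 141, 145, 154, 164, 168]

Fragment lengths:
  4→11: 7 bp
  11→24: 13 bp
  24→27: 3 bp
  27→38: 11 bp
  38→41: 3 bp
  41→54: 13 bp
  54→62: 8 bp
  62→71: 9 bp
  71→81: 10 bp
  81→84: 3 bp
  84→94: 10 bp
  94→113: 19 bp
  113→123: 10 bp
  123→132: 9 bp
  132→141: 9 bp
  141→145: 4 bp
  145→154: 9 bp
  154→164: 10 bp
  164→168: 4 bp
  168→4 (wrap): 179-168+4 = 15 bp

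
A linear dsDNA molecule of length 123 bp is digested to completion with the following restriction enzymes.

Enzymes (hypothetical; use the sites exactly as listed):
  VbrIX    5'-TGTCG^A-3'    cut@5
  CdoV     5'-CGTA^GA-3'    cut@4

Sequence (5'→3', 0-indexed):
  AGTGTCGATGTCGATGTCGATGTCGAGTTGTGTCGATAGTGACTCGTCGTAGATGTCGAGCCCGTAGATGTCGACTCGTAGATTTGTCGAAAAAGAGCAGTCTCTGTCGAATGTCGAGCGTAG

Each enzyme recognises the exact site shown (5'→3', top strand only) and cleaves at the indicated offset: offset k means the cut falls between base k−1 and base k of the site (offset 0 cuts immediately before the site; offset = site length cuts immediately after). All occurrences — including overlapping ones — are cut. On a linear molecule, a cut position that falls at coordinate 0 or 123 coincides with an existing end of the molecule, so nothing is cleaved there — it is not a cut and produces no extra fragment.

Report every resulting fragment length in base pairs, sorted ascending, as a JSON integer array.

Scan for sites:
  VbrIX TGTCGA/5: at [2, 8, 14, 20, 30, 53, 68, 84, 104, 111] ⇒ [7, 13, 19, 25, 35, 58, 73, 89, 109, 116]
  CdoV CGTAGA/4: at [47, 62, 76] ⇒ [51, 66, 80]

All cut coordinates (distinct, sorted): [7, 13, 19, 25, 35, 51, 58, 66, 73, 80, 89, 109, 116]

Fragments:
  [0,7): 7 bp
  [7,13): 6 bp
  [13,19): 6 bp
  [19,25): 6 bp
  [25,35): 10 bp
  [35,51): 16 bp
  [51,58): 7 bp
  [58,66): 8 bp
  [66,73): 7 bp
  [73,80): 7 bp
  [80,89): 9 bp
  [89,109): 20 bp
  [109,116): 7 bp
  [116,123): 7 bp

[6,6,6,7,7,7,7,7,7,8,9,10,16,20]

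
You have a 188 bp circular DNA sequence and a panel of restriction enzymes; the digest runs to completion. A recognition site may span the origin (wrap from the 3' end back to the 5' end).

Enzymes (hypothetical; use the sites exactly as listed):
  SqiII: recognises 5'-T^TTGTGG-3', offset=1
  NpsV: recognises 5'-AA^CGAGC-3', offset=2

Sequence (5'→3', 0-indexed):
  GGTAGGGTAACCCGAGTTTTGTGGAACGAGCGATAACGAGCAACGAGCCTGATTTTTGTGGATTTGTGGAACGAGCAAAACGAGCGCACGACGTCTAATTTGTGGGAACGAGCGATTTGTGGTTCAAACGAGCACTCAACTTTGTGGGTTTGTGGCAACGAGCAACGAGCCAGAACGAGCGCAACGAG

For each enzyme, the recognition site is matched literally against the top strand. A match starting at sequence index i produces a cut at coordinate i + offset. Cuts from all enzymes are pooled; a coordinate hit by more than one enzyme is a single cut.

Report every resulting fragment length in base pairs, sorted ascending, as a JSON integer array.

Scan for sites:
  SqiII TTTGTGG/1: at [17, 54, 62, 98, 115, 140, 148] ⇒ [18, 55, 63, 99, 116, 141, 149]
  NpsV AACGAGC/2: at [24, 34, 41, 69, 78, 106, 126, 156, 163, 173] ⇒ [26, 36, 43, 71, 80, 108, 128, 158, 165, 175]

Pooled cuts: [18, 26, 36, 43, 55, 63, 71, 80, 99, 108, 116, 128, 141, 149, 158, 165, 175]

Fragments:
  18→26: 8 bp
  26→36: 10 bp
  36→43: 7 bp
  43→55: 12 bp
  55→63: 8 bp
  63→71: 8 bp
  71→80: 9 bp
  80→99: 19 bp
  99→108: 9 bp
  108→116: 8 bp
  116→128: 12 bp
  128→141: 13 bp
  141→149: 8 bp
  149→158: 9 bp
  158→165: 7 bp
  165→175: 10 bp
  175→18 (wrap): 188-175+18 = 31 bp

[7,7,8,8,8,8,8,9,9,9,10,10,12,12,13,19,31]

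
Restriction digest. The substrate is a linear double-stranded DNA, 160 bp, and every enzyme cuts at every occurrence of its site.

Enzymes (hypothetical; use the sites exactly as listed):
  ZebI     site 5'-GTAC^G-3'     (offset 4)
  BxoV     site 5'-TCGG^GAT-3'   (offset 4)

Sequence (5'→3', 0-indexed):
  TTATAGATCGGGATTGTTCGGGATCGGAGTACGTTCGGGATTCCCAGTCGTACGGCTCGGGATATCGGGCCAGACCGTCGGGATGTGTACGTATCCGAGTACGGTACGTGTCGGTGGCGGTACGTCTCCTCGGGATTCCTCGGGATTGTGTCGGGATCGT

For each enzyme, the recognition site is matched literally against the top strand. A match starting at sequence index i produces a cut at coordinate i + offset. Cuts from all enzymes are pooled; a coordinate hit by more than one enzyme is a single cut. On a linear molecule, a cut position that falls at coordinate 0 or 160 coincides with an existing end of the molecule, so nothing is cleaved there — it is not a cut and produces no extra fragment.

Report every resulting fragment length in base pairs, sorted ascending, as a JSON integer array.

[5,6,6,7,9,10,10,10,11,11,11,12,15,16,21]

Per-enzyme occurrences:
  ZebI (GTACG, off=4): starts [28, 49, 86, 98, 103, 119] → cuts [32, 53, 90, 102, 107, 123]
  BxoV (TCGGGAT, off=4): starts [7, 17, 34, 56, 77, 129, 139, 150] → cuts [11, 21, 38, 60, 81, 133, 143, 154]

All cut coordinates (distinct, sorted): [11, 21, 32, 38, 53, 60, 81, 90, 102, 107, 123, 133, 143, 154]

Fragment lengths:
  [0,11): 11 bp
  [11,21): 10 bp
  [21,32): 11 bp
  [32,38): 6 bp
  [38,53): 15 bp
  [53,60): 7 bp
  [60,81): 21 bp
  [81,90): 9 bp
  [90,102): 12 bp
  [102,107): 5 bp
  [107,123): 16 bp
  [123,133): 10 bp
  [133,143): 10 bp
  [143,154): 11 bp
  [154,160): 6 bp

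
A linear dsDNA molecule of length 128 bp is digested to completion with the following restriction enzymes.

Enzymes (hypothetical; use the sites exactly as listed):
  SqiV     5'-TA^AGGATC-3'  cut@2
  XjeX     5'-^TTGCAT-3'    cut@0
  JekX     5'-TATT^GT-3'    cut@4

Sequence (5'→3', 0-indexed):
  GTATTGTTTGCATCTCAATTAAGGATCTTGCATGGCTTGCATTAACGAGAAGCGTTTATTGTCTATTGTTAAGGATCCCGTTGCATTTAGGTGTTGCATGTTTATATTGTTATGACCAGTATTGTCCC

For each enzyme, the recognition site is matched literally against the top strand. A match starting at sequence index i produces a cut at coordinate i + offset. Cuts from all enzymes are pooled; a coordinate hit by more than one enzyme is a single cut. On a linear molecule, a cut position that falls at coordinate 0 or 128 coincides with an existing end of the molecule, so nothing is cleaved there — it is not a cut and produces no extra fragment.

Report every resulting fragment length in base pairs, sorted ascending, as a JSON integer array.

[2,4,5,5,6,7,9,9,13,14,15,15,24]

Per-enzyme occurrences:
  SqiV TAAGGATC/2: at [19, 69] ⇒ [21, 71]
  XjeX TTGCAT/0: at [7, 27, 36, 80, 93] ⇒ [7, 27, 36, 80, 93]
  JekX TATTGT/4: at [1, 56, 63, 104, 119] ⇒ [5, 60, 67, 108, 123]

Pooled cuts: [5, 7, 21, 27, 36, 60, 67, 71, 80, 93, 108, 123]

Fragment lengths:
  [0,5): 5 bp
  [5,7): 2 bp
  [7,21): 14 bp
  [21,27): 6 bp
  [27,36): 9 bp
  [36,60): 24 bp
  [60,67): 7 bp
  [67,71): 4 bp
  [71,80): 9 bp
  [80,93): 13 bp
  [93,108): 15 bp
  [108,123): 15 bp
  [123,128): 5 bp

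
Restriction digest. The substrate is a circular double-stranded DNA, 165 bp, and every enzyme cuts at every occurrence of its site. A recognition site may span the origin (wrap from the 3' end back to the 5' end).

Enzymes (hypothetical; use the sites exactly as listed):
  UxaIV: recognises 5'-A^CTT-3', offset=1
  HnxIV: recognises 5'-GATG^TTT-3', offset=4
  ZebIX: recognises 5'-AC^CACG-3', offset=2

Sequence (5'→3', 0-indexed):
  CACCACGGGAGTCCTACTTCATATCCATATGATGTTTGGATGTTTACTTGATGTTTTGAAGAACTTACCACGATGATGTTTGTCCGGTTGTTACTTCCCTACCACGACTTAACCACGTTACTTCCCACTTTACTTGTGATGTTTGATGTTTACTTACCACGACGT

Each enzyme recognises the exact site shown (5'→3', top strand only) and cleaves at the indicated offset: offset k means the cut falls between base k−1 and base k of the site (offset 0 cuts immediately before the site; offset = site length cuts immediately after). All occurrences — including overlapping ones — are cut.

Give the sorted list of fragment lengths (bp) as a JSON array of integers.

[4,4,5,5,5,5,6,7,7,7,7,8,9,9,10,10,11,13,15,18]

Per-enzyme occurrences:
  UxaIV (ACTT, off=1): starts [15, 45, 62, 92, 106, 119, 126, 131, 151] → cuts [16, 46, 63, 93, 107, 120, 127, 132, 152]
  HnxIV (GATGTTT, off=4): starts [30, 38, 49, 74, 137, 144] → cuts [34, 42, 53, 78, 141, 148]
  ZebIX (ACCACG, off=2): starts [1, 66, 100, 111, 155] → cuts [3, 68, 102, 113, 157]

All cut coordinates (distinct, sorted): [3, 16, 34, 42, 46, 53, 63, 68, 78, 93, 102, 107, 113, 120, 127, 132, 141, 148, 152, 157]

Fragments:
  3→16: 13 bp
  16→34: 18 bp
  34→42: 8 bp
  42→46: 4 bp
  46→53: 7 bp
  53→63: 10 bp
  63→68: 5 bp
  68→78: 10 bp
  78→93: 15 bp
  93→102: 9 bp
  102→107: 5 bp
  107→113: 6 bp
  113→120: 7 bp
  120→127: 7 bp
  127→132: 5 bp
  132→141: 9 bp
  141→148: 7 bp
  148→152: 4 bp
  152→157: 5 bp
  157→3 (wrap): 165-157+3 = 11 bp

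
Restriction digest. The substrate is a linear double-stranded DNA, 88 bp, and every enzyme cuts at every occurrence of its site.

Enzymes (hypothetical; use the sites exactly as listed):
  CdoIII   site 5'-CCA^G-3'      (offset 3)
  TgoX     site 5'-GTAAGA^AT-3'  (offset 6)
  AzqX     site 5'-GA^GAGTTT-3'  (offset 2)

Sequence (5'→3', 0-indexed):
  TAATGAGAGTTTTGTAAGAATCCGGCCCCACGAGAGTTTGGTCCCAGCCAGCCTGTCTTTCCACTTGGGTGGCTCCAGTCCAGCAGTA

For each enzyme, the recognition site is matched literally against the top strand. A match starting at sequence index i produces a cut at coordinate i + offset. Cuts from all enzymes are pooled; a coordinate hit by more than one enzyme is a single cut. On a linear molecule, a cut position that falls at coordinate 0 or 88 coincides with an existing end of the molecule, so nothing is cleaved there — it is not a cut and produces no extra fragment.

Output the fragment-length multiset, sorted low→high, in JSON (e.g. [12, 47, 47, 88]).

Site scan:
  CdoIII CCAG/3: at [43, 47, 74, 79] ⇒ [46, 50, 77, 82]
  TgoX GTAAGAAT/6: at [13] ⇒ [19]
  AzqX GAGAGTTT/2: at [4, 31] ⇒ [6, 33]

Pooled cuts: [6, 19, 33, 46, 50, 77, 82]

Fragments:
  [0,6): 6 bp
  [6,19): 13 bp
  [19,33): 14 bp
  [33,46): 13 bp
  [46,50): 4 bp
  [50,77): 27 bp
  [77,82): 5 bp
  [82,88): 6 bp

[4,5,6,6,13,13,14,27]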